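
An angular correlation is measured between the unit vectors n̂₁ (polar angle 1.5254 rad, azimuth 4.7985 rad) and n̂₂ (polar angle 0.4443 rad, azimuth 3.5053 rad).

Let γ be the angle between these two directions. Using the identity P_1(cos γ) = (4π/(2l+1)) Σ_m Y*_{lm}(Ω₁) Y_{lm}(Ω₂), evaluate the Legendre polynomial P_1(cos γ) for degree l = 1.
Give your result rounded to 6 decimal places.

Summing Y*_{l m}(θ₁,φ₁)·Y_{l m}(θ₂,φ₂) over m ∈ [−1, 1]; prefactor 4π/(2·1+1) = 4.188790:
  m=-1: Y*=0.02968 - 0.34386j  Y=-0.13879 + 0.05283j  product 0.01405 + 0.04929j
  m=+0: Y*=0.02217 + 0.00000j  Y=0.44116 + 0.00000j  product 0.00978 + 0.00000j
  m=+1: Y*=-0.02968 - 0.34386j  Y=0.13879 + 0.05283j  product 0.01405 - 0.04929j
Total Σ_m = 0.03787 + 0.00000j. Multiply by 4.188790: 0.15865 + 0.00000j. P_1(cos γ) = 0.158645

0.158645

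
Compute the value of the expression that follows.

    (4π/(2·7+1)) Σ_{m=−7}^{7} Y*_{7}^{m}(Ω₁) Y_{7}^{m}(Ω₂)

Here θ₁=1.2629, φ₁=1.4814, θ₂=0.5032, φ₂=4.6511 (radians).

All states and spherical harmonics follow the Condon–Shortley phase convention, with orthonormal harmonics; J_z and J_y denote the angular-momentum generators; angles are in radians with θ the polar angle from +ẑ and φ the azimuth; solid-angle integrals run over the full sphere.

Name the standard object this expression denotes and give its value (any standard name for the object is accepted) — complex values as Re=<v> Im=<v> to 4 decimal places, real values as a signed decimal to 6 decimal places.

Legendre polynomial (addition theorem), +0.292223

This sum is the spherical-harmonic addition theorem: it equals the Legendre polynomial P_l(cos γ) of the angle γ between the two directions.
Addition theorem: P_7(cos γ) = (4π/15) Σ_m Y*_{lm}(Ω₁) Y_{lm}(Ω₂), m = −7…7:
  term(m=-7) = -0.00106 + 0.00021j   from Y*(Ω₁)=-0.20906 - 0.28929j, Y(Ω₂)=0.00126 - 0.00276j
  term(m=-6) = 0.00863 - 0.00147j   from Y*(Ω₁)=-0.36505 + 0.21703j, Y(Ω₂)=-0.01923 - 0.00741j
  term(m=-5) = -0.00476 + 0.00067j   from Y*(Ω₁)=0.02418 + 0.05044j, Y(Ω₂)=-0.02591 + 0.08190j
  term(m=-4) = -0.07985 + 0.00902j   from Y*(Ω₁)=-0.31032 + 0.11595j, Y(Ω₂)=0.23531 + 0.05887j
  term(m=-3) = 0.08032 - 0.00679j   from Y*(Ω₁)=0.04707 + 0.17130j, Y(Ω₂)=0.08296 - 0.44609j
  term(m=-2) = 0.12383 - 0.00697j   from Y*(Ω₁)=-0.25864 + 0.04674j, Y(Ω₂)=-0.46835 - 0.05770j
  term(m=-1) = -0.00649 + 0.00018j   from Y*(Ω₁)=0.01932 + 0.21557j, Y(Ω₂)=-0.00184 + 0.02996j
  term(m=+0) = 0.10758 + 0.00000j   from Y*(Ω₁)=-0.23969 + 0.00000j, Y(Ω₂)=-0.44881 + 0.00000j
  term(m=+1) = -0.00649 - 0.00018j   from Y*(Ω₁)=-0.01932 + 0.21557j, Y(Ω₂)=0.00184 + 0.02996j
  term(m=+2) = 0.12383 + 0.00697j   from Y*(Ω₁)=-0.25864 - 0.04674j, Y(Ω₂)=-0.46835 + 0.05770j
  term(m=+3) = 0.08032 + 0.00679j   from Y*(Ω₁)=-0.04707 + 0.17130j, Y(Ω₂)=-0.08296 - 0.44609j
  term(m=+4) = -0.07985 - 0.00902j   from Y*(Ω₁)=-0.31032 - 0.11595j, Y(Ω₂)=0.23531 - 0.05887j
  term(m=+5) = -0.00476 - 0.00067j   from Y*(Ω₁)=-0.02418 + 0.05044j, Y(Ω₂)=0.02591 + 0.08190j
  term(m=+6) = 0.00863 + 0.00147j   from Y*(Ω₁)=-0.36505 - 0.21703j, Y(Ω₂)=-0.01923 + 0.00741j
  term(m=+7) = -0.00106 - 0.00021j   from Y*(Ω₁)=0.20906 - 0.28929j, Y(Ω₂)=-0.00126 - 0.00276j
Σ over m = 0.34882 + 0.00000j; ×(4π/15) → 0.29222 + 0.00000j. Real part: 0.292223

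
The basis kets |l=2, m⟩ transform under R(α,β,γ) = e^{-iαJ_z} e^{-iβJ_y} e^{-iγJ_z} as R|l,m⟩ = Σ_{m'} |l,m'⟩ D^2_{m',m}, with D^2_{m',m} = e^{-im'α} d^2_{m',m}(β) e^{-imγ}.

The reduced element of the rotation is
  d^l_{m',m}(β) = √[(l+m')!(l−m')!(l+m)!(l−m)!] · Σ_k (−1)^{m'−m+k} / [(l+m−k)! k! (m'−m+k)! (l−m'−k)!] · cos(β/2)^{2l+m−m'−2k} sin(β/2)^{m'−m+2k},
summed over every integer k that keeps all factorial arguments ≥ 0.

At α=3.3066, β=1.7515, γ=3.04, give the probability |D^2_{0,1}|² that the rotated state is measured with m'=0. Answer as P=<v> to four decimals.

P=0.0469

D^2_{0,1}(3.3066,1.7515,3.0400) = e^{-i·0·3.3066}·d^2_{0,1}(1.7515)·e^{-i·1·3.0400}. Compute d first:
With c≡cos(β/2)=0.640421 and s≡sin(β/2)=0.768024, N=[2·2·6·1]^{1/2}=4.898979
k: max(0,(1)−(0))=1 … min(2+(1),2−(0))=2
  k=1: (−1)^0·4.8990/(2)·0.6404^3·0.7680^1 = +0.494137
  k=2: (−1)^1·4.8990/(2)·0.6404^1·0.7680^3 = -0.710666
d^2_{0,1}(1.7515) = +0.494137 -0.710666 = -0.216529
|D^2_{0,1}|² = |d^2_{0,1}(β)|² = (-0.216529)² = 0.046885 (the z-rotation phases have unit modulus)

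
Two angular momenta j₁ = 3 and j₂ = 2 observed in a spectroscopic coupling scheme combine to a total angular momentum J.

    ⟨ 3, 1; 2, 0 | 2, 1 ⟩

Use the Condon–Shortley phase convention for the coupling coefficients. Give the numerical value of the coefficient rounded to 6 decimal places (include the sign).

j₁+j₂−J=3  J+j₁−j₂=3  J−j₁+j₂=1  j₁+j₂+J+1=8
(j₁±m₁, j₂±m₂, J±M) = (4,2,2,2,3,1)
P² = 36/7
sum k=1..2:
  [1] −1/4 = -1/4
  [2] +1/12 = 1/12
S = -1/6
C² = P²·S² = 1/7 ; C = -0.377964

−√(1/7) ≈ -0.377964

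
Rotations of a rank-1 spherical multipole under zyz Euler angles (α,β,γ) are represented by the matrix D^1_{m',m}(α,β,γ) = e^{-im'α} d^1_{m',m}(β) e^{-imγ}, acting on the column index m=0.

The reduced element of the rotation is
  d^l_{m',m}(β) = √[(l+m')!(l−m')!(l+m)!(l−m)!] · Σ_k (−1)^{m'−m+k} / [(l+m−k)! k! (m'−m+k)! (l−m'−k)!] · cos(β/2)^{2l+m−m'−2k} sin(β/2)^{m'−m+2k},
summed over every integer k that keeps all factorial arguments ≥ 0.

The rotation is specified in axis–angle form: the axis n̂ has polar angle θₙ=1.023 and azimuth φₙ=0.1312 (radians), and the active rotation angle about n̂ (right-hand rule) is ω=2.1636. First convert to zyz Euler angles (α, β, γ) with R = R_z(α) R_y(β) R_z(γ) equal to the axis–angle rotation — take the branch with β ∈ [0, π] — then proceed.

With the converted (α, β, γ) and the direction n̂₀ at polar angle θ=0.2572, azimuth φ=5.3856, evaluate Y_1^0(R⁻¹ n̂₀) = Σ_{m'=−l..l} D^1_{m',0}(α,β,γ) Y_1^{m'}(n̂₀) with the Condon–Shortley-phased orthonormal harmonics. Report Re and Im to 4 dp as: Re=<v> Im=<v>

Axis–angle → zyz. n̂ = (sinθₙcosφₙ, sinθₙsinφₙ, cosθₙ) = (+0.846337, +0.111681, +0.520807), ω = 2.1636.
R = I cosω + sinω [n̂]ₓ + (1−cosω) n̂n̂ᵀ gives
  R = [+0.557780, -0.284619, +0.779662; +0.579273, -0.539248, -0.611273; +0.594411, +0.792593, -0.135910]
β = atan2(√(R₁₃²+R₂₃²), R₃₃) = 1.707128; α = atan2(R₂₃, R₁₃) mod 2π = 5.618263; γ = atan2(R₃₂, −R₃₁) mod 2π = 2.214270
Need the full column D^1_{m',0} for m'=−1..1 at α=5.6183, β=1.7071, γ=2.2143.
cos(β/2)=0.657301, sin(β/2)=0.753628
d^1_{-1,0}: single k=1 term ⇒ +0.700546;  D = +0.551305-0.432236i
d^1_{0,0}: k∈[0..1] ⇒ +0.432045 -0.567955 = -0.135910;  D = -0.135910+0.000000i
d^1_{1,0}: single k=0 term ⇒ -0.700546;  D = -0.551305-0.432236i
Y_1^{m'}(θ=0.2572,φ=5.3856) and Σ D·Y over m':
  (+0.5513-0.4322i)·(+0.0548+0.0687i)  (-0.1359+0.0000i)·(+0.4725+0.0000i)  (-0.5513-0.4322i)·(-0.0548+0.0687i)
Y_1^0(R⁻¹ n̂) = +0.055595+0.000000i

Re=0.0556 Im=0.0000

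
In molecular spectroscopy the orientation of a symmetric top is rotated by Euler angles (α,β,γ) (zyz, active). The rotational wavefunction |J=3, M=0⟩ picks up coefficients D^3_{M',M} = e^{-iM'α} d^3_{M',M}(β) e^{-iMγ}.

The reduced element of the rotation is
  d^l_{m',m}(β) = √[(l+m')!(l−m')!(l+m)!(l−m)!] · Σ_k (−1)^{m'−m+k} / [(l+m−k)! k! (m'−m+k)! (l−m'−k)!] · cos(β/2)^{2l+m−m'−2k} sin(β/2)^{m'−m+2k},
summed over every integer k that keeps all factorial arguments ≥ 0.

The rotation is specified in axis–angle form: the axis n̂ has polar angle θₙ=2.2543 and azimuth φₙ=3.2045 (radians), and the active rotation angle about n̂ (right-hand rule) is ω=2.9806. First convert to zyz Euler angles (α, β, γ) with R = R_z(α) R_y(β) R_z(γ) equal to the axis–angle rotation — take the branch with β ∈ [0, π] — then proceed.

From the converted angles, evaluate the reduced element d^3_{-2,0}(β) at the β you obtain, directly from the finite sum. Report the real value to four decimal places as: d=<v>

d=-0.2564

Axis–angle → zyz. n̂ = (sinθₙcosφₙ, sinθₙsinφₙ, cosθₙ) = (-0.773831, -0.048744, -0.631514), ω = 2.9806.
R = I cosω + sinω [n̂]ₓ + (1−cosω) n̂n̂ᵀ gives
  R = [+0.202817, +0.176182, +0.963237; -0.026279, -0.982347, +0.185211; +0.978864, -0.062877, -0.194607]
β = atan2(√(R₁₃²+R₂₃²), R₃₃) = 1.766653; α = atan2(R₂₃, R₁₃) mod 2π = 0.189961; γ = atan2(R₃₂, −R₃₁) mod 2π = 3.205739
d^3_{-2,0}(β=1.7667) via the finite sum:
c=cos(1.766653/2)=0.634584, s=sin(1.766653/2)=0.772854; N=√[1·120·6·6]=65.726707
The bounds max(0,m−m')=2 and min(l+m,l−m')=3 give 2 terms
  k=2: (−1)^0·65.7267/(12)·0.6346^4·0.7729^2 = +0.530532
  k=3: (−1)^1·65.7267/(12)·0.6346^2·0.7729^4 = -0.786916
d^3_{-2,0}(1.7667) = +0.530532 -0.786916 = -0.256385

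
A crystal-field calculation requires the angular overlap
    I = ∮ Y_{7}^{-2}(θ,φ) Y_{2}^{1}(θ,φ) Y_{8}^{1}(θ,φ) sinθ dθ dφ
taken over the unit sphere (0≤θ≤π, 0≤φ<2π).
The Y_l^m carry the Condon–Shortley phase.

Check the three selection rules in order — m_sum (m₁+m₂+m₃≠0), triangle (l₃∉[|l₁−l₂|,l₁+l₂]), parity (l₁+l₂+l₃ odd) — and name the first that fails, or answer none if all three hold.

m₁+m₂+m₃ = -2 + 1 + 1 = 0  ✓
triangle: |7−2|=5 ≤ l₃=8 ≤ 7+2=9  ✓
parity: l₁+l₂+l₃ = 17 is odd  ✗

parity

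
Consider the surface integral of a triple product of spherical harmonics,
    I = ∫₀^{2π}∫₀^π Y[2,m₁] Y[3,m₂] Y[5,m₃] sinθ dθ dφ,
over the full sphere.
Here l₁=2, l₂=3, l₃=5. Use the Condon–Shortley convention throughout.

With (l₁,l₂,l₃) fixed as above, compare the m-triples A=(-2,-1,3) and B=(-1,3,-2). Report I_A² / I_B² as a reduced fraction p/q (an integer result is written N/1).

10/1

Shared (l₁,l₂,l₃)=(2,3,5): N and (l;000)² cancel in I_A²/I_B².
A: Δ = 0!·4!·6!/11! = 1/2310; Racah Σ t=0..0: t=0:+1/1152 = 1/1152; ⇒ 3j(2 3 5; -2 -1 3)² = 1/33, sgn +1
B: Δ = 0!·4!·6!/11! = 1/2310; Racah Σ t=0..0: t=0:+1/4320 = 1/4320; ⇒ 3j(2 3 5; -1 3 -2)² = 1/330, sgn -1
I_A²/I_B² = (1/33)/(1/330) = 10/1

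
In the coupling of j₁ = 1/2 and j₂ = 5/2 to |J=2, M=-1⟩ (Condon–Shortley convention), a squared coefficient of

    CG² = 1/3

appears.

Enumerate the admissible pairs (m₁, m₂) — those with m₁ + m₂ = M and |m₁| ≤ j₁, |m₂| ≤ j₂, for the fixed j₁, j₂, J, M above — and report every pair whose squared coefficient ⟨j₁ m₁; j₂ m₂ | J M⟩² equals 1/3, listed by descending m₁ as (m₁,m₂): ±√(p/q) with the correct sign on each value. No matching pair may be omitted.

(-1/2,-1/2): −√(1/3)

Admissible pairs with m₁+m₂ = M = -1: (-1/2,-1/2), (1/2,-3/2)
  (m₁,m₂)=(1/2,-3/2): CG² = 2/3, CG = +√(2/3)
  (m₁,m₂)=(-1/2,-1/2): CG² = 1/3, CG = −√(1/3)   ← matches the target
Pairs with CG² = 1/3: (-1/2,-1/2): −√(1/3)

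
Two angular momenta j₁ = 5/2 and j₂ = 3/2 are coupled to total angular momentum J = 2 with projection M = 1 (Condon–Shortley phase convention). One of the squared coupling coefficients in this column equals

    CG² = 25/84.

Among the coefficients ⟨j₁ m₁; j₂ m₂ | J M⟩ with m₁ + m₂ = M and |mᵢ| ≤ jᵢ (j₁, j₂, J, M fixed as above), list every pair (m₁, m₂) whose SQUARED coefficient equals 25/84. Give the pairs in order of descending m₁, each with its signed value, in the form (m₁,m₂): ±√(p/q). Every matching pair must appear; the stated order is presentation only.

Admissible pairs with m₁+m₂ = M = 1: (-1/2,3/2), (1/2,1/2), (3/2,-1/2), (5/2,-3/2)
  (m₁,m₂)=(5/2,-3/2): CG² = 5/14, CG = +√(5/14)
  (m₁,m₂)=(3/2,-1/2): CG² = 1/42, CG = +√(1/42)
  (m₁,m₂)=(1/2,1/2): CG² = 25/84, CG = −√(25/84)   ← matches the target
  (m₁,m₂)=(-1/2,3/2): CG² = 9/28, CG = +√(9/28)
Pairs with CG² = 25/84: (1/2,1/2): −√(25/84)

(1/2,1/2): −√(25/84)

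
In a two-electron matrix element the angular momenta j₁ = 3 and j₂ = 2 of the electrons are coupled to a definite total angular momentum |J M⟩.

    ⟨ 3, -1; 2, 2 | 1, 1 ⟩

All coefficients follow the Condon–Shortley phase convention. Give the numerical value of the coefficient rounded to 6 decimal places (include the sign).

j₁+j₂−J=4  J+j₁−j₂=2  J−j₁+j₂=0  j₁+j₂+J+1=7
(j₁±m₁, j₂±m₂, J±M) = (2,4,4,0,2,0)
P² = 2304/35
sum k=4..4:
  [4] +1/48 = 1/48
S = 1/48
C² = P²·S² = 1/35 ; C = +0.169031

+√(1/35) = +0.169031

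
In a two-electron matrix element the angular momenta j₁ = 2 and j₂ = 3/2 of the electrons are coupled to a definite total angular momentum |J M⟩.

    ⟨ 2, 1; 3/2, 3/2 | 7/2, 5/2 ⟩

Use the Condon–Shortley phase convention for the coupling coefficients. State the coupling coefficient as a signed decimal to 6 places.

+√(4/7) = +0.755929

triangle: 0!·4!·3!/8! = 144/40320
(j±m)!: 3!·1!·3!·0!·6!·1! = 25920
prefactor² = (2J+1)·Δ·N² = 5184/7
  k=0: +1/(0!·0!·1!·3!·3!·0!) = 1/36
Σ = 1/36  ⇒  CG² = 5184/7·(1/36)² = 4/7
CG = +√(4/7) = +0.755929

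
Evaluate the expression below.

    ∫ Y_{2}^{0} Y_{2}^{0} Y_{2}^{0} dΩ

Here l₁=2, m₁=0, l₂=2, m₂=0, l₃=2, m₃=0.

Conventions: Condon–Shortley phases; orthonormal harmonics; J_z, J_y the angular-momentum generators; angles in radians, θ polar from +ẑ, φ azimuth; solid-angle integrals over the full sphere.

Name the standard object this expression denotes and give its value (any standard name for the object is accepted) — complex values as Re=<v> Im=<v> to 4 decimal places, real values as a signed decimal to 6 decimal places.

Gaunt coefficient, +0.180224

This is a Gaunt coefficient — the integral of a triple product of spherical harmonics over the sphere.
m-sum 0 ✓  L=6 even ✓  0≤2≤4 ✓
Π(2lᵢ+1) = 5×5×5 = 125
triangle coeff Δ(2,2,2) = 1/630
Σ_t [0,2]: t=0:+1/8 t=1:−1/1 t=2:+1/8 = -3/4
(3j)²=2/35 [(2 2 2; 0 0 0)], sign=-1
(m-triple is (0,0,0) — same symbol as above.)
⇒ 4πI² = 20/49
I = (+1)√(20/49/(4π)) = 0.18022375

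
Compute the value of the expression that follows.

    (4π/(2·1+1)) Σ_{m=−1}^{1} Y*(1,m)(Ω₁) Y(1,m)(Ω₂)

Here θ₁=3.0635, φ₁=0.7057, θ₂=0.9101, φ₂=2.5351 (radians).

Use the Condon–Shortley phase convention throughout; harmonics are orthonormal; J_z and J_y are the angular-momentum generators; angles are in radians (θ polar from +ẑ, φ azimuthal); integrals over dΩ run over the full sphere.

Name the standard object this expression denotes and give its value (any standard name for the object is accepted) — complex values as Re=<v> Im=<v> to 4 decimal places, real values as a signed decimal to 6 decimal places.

This sum is the spherical-harmonic addition theorem: it equals the Legendre polynomial P_l(cos γ) of the angle γ between the two directions.
Addition theorem: P_1(cos γ) = (4π/3) Σ_m Y*_{lm}(Ω₁) Y_{lm}(Ω₂), m = −1…1:
  term(m=-1) = -0.00188 - 0.00711j   from Y*(Ω₁)=0.02052 + 0.01748j, Y(Ω₂)=-0.22414 - 0.15549j
  term(m=+0) = -0.14606 + 0.00000j   from Y*(Ω₁)=-0.48711 + 0.00000j, Y(Ω₂)=0.29984 + 0.00000j
  term(m=+1) = -0.00188 + 0.00711j   from Y*(Ω₁)=-0.02052 + 0.01748j, Y(Ω₂)=0.22414 - 0.15549j
Accumulated sum -0.14982 + 0.00000j; after 4π/(2l+1) scaling, -0.62755 + 0.00000j ⇒ P_1 = -0.627549

Legendre polynomial (addition theorem), -0.627549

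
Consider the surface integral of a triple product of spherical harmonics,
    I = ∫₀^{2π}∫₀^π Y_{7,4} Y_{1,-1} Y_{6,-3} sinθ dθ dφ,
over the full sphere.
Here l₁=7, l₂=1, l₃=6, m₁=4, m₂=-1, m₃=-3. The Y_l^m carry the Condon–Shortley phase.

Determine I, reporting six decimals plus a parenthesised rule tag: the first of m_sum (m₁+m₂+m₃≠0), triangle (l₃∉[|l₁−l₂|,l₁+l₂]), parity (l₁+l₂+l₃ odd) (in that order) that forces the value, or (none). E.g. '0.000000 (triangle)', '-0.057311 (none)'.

0.259489 (none)

Rules hold: Σm=0, L=14 even, 6≤6≤8.
N = 15·3·13 = 585
Δ = 2!·12!·0!/15! = 1/1365
Racah Σ t=1..1: t=1:−1/518400 = -1/518400
⇒ 3j(7 1 6; 0 0 0)² = 7/195, sgn -1
Racah Σ t=0..0: t=0:+1/4354560 = 1/4354560
⇒ 3j(7 1 6; 4 -1 -3)² = 11/273, sgn -1
4πI² = N·(3j₀)²·(3jₘ)² = 11/13
I = +1·√(0.846154/4π) = 0.25948947
No selection rule forces the value: the integral is nonzero (none).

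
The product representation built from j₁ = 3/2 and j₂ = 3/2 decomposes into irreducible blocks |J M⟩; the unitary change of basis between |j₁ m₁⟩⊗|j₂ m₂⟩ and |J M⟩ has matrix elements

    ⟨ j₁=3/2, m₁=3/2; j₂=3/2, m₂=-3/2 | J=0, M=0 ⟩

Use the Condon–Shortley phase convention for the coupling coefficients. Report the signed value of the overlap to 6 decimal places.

+√(1/4) ≈ +0.500000

√[1·3!0!0!/4! · 3!0!0!3!0!0!] = √(9)
  +(−1)^0/∏(0,3,0,0,0,0)! = 1/6  (running 1/6)
⟨..|..⟩ = √(9)·(1/6) = +0.500000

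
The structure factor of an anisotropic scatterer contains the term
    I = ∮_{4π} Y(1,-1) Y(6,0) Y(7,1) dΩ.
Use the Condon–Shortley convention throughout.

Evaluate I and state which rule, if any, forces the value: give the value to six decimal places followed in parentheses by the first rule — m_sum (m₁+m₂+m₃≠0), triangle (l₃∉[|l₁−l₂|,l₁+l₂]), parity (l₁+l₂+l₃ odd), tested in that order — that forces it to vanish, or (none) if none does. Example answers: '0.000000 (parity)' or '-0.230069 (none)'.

m-sum 0 ✓  L=14 even ✓  5≤7≤7 ✓
Π(2lᵢ+1) = 3×13×15 = 585
triangle coeff Δ(1,6,7) = 1/1365
Σ_t [0,0]: t=0:+1/518400 = 1/518400
(3j)²=7/195 [(1 6 7; 0 0 0)], sign=-1
Σ_t [0,0]: t=0:+1/1036800 = 1/1036800
(3j)²=4/195 [(1 6 7; -1 0 1)], sign=+1
⇒ 4πI² = 28/65
I = (-1)√(28/65/(4π)) = -0.18514731
No selection rule forces the value: the integral is nonzero (none).

-0.185147 (none)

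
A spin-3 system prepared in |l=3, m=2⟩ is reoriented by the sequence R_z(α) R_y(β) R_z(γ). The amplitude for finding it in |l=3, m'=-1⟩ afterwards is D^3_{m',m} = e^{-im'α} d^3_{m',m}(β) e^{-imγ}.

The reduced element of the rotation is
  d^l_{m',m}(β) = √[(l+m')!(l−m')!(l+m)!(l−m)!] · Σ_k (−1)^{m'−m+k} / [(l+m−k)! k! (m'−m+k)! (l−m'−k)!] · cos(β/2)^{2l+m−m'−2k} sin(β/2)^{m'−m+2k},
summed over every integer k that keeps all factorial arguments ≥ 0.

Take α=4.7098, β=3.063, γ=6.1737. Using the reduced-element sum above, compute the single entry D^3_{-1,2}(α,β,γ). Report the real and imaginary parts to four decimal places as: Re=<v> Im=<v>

Re=-0.0265 Im=0.1205

D^3_{-1,2}(4.7098,3.0630,6.1737) = e^{-i·-1·4.7098}·d^3_{-1,2}(3.0630)·e^{-i·2·6.1737}. Compute d first:
With c≡cos(β/2)=0.039286 and s≡sin(β/2)=0.999228, N=[2·24·120·1]^{1/2}=75.894664
k: max(0,(2)−(-1))=3 … min(3+(2),3−(-1))=4
  k=3: (−1)^0·75.8947/(12)·0.0393^3·0.9992^3 = +0.000383
  k=4: (−1)^1·75.8947/(24)·0.0393^1·0.9992^5 = -0.123755
d^3_{-1,2}(3.0630) = +0.000383 -0.123755 = -0.123373
D = (-0.002589-0.999997i)·(-0.123373)·(+0.976122+0.217225i) = -0.026488+0.120496i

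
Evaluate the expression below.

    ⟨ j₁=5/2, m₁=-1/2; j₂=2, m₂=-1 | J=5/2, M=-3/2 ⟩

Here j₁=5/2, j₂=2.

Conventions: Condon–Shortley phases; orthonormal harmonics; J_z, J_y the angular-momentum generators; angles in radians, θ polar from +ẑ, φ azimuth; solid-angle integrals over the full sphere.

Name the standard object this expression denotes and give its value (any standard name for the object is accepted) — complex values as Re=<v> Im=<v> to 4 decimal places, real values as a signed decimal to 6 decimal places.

Clebsch–Gordan coefficient, −√(6/35) ≈ -0.414039

This is a Clebsch–Gordan (vector-coupling) coefficient.
√[6·2!3!2!/8! · 2!3!1!3!1!4!] = √(216/35)
  +(−1)^0/∏(0,2,3,1,0,1)! = 1/12  (running 1/12)
  +(−1)^1/∏(1,1,2,0,1,2)! = -1/4  (running -1/6)
⟨..|..⟩ = √(216/35)·(-1/6) = -0.414039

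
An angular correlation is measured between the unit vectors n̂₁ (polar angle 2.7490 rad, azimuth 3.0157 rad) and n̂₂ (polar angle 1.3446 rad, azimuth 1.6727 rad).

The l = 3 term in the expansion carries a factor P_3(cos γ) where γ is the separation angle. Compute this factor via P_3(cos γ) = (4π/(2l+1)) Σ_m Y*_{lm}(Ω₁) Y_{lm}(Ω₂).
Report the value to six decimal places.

0.179863

Summing Y*_{l m}(θ₁,φ₁)·Y_{l m}(θ₂,φ₂) over m ∈ [−3, 3]; prefactor 4π/(2·3+1) = 1.795196:
  m=-3: (-0.021718, 0.008616) × (0.116218, 0.368240) = (-0.005697, -0.006996)  (running Σ = (-0.005697, -0.006996))
  m=-2: (-0.133851, 0.034432) × (-0.213169, 0.044057) = (0.027016, -0.013237)  (running Σ = (0.021319, -0.020233))
  m=-1: (-0.400888, 0.050737) × (0.023981, 0.234518) = (-0.021513, -0.092799)  (running Σ = (-0.000193, -0.113032))
  m=0: (-0.437237, -0.000000) × (-0.230031, 0.000000) = (0.100578, 0.000000)  (running Σ = (0.100385, -0.113032))
  m=1: (0.400888, 0.050737) × (-0.023981, 0.234518) = (-0.021513, 0.092799)  (running Σ = (0.078872, -0.020233))
  m=2: (-0.133851, -0.034432) × (-0.213169, -0.044057) = (0.027016, 0.013237)  (running Σ = (0.105888, -0.006996))
  m=3: (0.021718, 0.008616) × (-0.116218, 0.368240) = (-0.005697, 0.006996)  (running Σ = (0.100191, -0.000000))
Accumulated sum (0.100191, -0.000000); after 4π/(2l+1) scaling, (0.179863, -0.000000) ⇒ P_3 = 0.179863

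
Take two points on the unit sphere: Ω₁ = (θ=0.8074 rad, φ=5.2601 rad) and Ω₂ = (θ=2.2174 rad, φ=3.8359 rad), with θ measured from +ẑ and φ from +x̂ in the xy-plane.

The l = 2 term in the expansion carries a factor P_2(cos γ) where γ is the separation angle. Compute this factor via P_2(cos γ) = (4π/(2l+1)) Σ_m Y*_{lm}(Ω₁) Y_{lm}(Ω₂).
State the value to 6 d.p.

Addition theorem: P_2(cos γ) = (4π/5) Σ_m Y*_{lm}(Ω₁) Y_{lm}(Ω₂), m = −2…2:
  m=-2: (-0.092282-0.179276i) × (+0.044581-0.241992i) = -0.047497+0.014339i  (running Σ = -0.047497+0.014339i)
  m=-1: (+0.200952-0.329450i) × (+0.285487-0.237697i) = -0.020940-0.141819i  (running Σ = -0.068438-0.127480i)
  m=0: (+0.136885-0.000000i) × (+0.028052+0.000000i) = +0.003840+0.000000i  (running Σ = -0.064598-0.127480i)
  m=1: (-0.200952-0.329450i) × (-0.285487-0.237697i) = -0.020940+0.141819i  (running Σ = -0.085538+0.014339i)
  m=2: (-0.092282+0.179276i) × (+0.044581+0.241992i) = -0.047497-0.014339i  (running Σ = -0.133036+0.000000i)
Accumulated sum -0.133036+0.000000i; after 4π/(2l+1) scaling, -0.334355+0.000000i ⇒ P_2 = -0.334355

-0.334355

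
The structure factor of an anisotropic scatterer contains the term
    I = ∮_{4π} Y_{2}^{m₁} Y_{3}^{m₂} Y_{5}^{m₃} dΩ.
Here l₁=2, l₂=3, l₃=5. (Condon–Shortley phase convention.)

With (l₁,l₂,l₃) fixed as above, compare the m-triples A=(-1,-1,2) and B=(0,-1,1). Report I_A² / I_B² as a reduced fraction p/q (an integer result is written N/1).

7/6

Shared (l₁,l₂,l₃)=(2,3,5): N and (l;000)² cancel in I_A²/I_B².
A: Δ = 0!·4!·6!/11! = 1/2310; Racah Σ t=0..0: t=0:+1/288 = 1/288; ⇒ 3j(2 3 5; -1 -1 2)² = 1/22, sgn -1
B: Δ = 0!·4!·6!/11! = 1/2310; Racah Σ t=0..0: t=0:+1/192 = 1/192; ⇒ 3j(2 3 5; 0 -1 1)² = 3/77, sgn +1
I_A²/I_B² = (1/22)/(3/77) = 7/6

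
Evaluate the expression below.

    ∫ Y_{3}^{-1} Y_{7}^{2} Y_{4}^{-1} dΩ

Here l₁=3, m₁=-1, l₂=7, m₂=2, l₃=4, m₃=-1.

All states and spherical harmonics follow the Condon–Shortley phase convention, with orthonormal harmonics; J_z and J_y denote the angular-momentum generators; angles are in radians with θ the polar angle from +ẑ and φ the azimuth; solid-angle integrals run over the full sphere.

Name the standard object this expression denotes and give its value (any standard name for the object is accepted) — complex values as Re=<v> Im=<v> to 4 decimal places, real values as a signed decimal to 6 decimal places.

Gaunt coefficient, +0.239176

This is a Gaunt coefficient — the integral of a triple product of spherical harmonics over the sphere.
m-sum 0 ✓  L=14 even ✓  4≤4≤10 ✓
Π(2lᵢ+1) = 7×15×9 = 945
triangle coeff Δ(3,7,4) = 1/45045
Σ_t [3,3]: t=3:−1/20736 = -1/20736
(3j)²=35/1287 [(3 7 4; 0 0 0)], sign=-1
Σ_t [4,4]: t=4:+1/34560 = 1/34560
(3j)²=4/143 [(3 7 4; -1 2 -1)], sign=-1
⇒ 4πI² = 14700/20449
I = (+1)√(14700/20449/(4π)) = 0.23917605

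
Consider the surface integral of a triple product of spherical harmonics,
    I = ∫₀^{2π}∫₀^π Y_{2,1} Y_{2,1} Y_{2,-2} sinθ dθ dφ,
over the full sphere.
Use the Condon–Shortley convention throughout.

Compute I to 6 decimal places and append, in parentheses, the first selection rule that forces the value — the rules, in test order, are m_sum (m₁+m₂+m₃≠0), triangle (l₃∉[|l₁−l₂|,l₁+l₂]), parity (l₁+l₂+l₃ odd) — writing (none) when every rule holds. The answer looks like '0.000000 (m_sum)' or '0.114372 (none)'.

0.220728 (none)

Checks pass: Σm=0; 6 even; l₃=2∈[0,4].
(2·2+1)(2·2+1)(2·2+1) = 125
Δ: 2! 2! 2! / 7! → 1/630
sum: t=0:+1/8 t=1:−1/1 t=2:+1/8 = -3/4
3j²(2 2 2; 0 0 0) = Δ·Π!·Σ² = 2/35  (sign -1)
sum: t=1:−1/4 = -1/4
3j²(2 2 2; 1 1 -2) = Δ·Π!·Σ² = 3/35  (sign -1)
combine: 4πI² = 125·2/35·3/35 = 30/49
take √, sign +1: I = 0.22072812
No selection rule forces the value: the integral is nonzero (none).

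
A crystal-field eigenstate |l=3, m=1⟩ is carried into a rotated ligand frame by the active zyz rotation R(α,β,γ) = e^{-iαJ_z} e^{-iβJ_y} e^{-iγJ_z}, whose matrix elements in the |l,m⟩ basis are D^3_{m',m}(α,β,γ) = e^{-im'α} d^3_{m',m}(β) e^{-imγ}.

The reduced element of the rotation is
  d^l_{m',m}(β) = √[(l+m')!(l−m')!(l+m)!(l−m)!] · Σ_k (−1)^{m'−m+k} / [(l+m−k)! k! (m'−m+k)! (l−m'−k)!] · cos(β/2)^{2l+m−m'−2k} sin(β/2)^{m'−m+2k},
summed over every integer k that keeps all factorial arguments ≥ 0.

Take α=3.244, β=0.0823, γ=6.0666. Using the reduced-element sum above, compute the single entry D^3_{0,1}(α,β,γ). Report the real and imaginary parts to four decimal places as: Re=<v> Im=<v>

Split into d^3_{0,1}(β=0.0823) × two z-phases.
Half-angle: c=0.999153, s=0.041138. N=√(6·6·24·2)=41.569219
k: max(0,(1)−(0))=1 … min(3+(1),3−(0))=3
  k=1: (−1)^0·41.5692/(12)·0.9992^5·0.0411^1 = +0.141905
  k=2: (−1)^1·41.5692/(4)·0.9992^3·0.0411^3 = -0.000722
  k=3: (−1)^2·41.5692/(12)·0.9992^1·0.0411^5 = +0.000000
d^3_{0,1}(0.0823) = +0.141905 -0.000722 +0.000000 = +0.141184
D = (+1.000000+0.000000i)·(+0.141184)·(+0.976637+0.214896i) = +0.137886+0.030340i

Re=0.1379 Im=0.0303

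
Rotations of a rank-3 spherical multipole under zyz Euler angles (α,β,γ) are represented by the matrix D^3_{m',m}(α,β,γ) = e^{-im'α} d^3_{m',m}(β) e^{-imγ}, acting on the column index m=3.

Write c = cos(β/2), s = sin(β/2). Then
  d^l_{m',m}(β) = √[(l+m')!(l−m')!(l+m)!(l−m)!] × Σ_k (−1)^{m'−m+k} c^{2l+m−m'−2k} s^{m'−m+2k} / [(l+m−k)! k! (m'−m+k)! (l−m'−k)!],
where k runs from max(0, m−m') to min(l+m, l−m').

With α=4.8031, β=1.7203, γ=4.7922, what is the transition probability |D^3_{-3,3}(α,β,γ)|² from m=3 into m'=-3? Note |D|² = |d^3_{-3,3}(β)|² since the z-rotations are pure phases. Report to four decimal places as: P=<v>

P=0.0359

D^3_{-3,3}(4.8031,1.7203,4.7922) = e^{-i·-3·4.8031}·d^3_{-3,3}(1.7203)·e^{-i·3·4.7922}. Compute d first:
With c≡cos(β/2)=0.652324 and s≡sin(β/2)=0.757940, N=[1·720·720·1]^{1/2}=720.000000
Admissible k: 6..6 (factorial args all ≥0)
  k=6: (−1)^0·720.0000/(720)·0.6523^0·0.7579^6 = +0.189588
d^3_{-3,3}(1.7203) = +0.189588
|D^3_{-3,3}|² = |d^3_{-3,3}(β)|² = (+0.189588)² = 0.035944 (the z-rotation phases have unit modulus)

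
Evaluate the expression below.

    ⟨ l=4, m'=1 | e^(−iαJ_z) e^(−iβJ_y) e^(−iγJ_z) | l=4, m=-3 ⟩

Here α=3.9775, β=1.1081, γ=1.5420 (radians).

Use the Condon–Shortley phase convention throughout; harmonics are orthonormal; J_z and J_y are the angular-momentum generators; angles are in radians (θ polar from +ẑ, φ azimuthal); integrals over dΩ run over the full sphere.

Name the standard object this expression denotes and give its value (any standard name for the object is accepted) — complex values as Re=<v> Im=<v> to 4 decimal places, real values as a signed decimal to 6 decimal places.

This is a Wigner D-matrix element — the rotation-matrix element ⟨l m'| R(α,β,γ) |l m⟩ in the angular-momentum basis.
First d^4_{1,-3}(β=1.1081), then the phase factors e^{-i(1)α} and e^{-i(-3)γ}:
With c≡cos(β/2)=0.850401 and s≡sin(β/2)=0.526136, N=[120·6·1·5040]^{1/2}=1904.940944
The bounds max(0,m−m')=0 and min(l+m,l−m')=1 give 2 terms
  k=0: (−1)^4·1904.9409/(144)·0.8504^4·0.5261^4 = +0.530157
  k=1: (−1)^5·1904.9409/(240)·0.8504^2·0.5261^6 = -0.121760
d^4_{1,-3}(1.1081) = +0.530157 -0.121760 = +0.408397
Phases: e^{-i·(1)·3.9775}=-0.670505+0.741905i, e^{-i·(-3)·1.5420}=-0.086282-0.996271i ⇒ D=+0.325489+0.246668i

Wigner D-matrix element, Re=0.3255 Im=0.2467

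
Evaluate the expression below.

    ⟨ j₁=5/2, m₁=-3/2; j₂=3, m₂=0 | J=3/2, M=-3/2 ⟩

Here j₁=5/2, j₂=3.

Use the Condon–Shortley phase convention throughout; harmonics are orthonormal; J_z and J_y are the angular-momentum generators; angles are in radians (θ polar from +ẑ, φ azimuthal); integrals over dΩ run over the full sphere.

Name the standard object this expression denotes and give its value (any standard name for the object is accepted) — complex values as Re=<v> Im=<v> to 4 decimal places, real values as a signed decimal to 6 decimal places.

Clebsch–Gordan coefficient, −√(6/35) ≈ -0.414039

This is a Clebsch–Gordan (vector-coupling) coefficient.
triangle: 4!*1!*2!/8! = 48/40320
(j±m)!: 1!*4!*3!*3!*0!*3! = 5184
prefactor² = (2J+1)*Δ*N² = 864/35
  k=3: −1/(3!*1!*1!*0!*0!*2!) = -1/12
Σ = -1/12  ⇒  CG² = 864/35*(-1/12)² = 6/35
CG = −√(6/35) = -0.414039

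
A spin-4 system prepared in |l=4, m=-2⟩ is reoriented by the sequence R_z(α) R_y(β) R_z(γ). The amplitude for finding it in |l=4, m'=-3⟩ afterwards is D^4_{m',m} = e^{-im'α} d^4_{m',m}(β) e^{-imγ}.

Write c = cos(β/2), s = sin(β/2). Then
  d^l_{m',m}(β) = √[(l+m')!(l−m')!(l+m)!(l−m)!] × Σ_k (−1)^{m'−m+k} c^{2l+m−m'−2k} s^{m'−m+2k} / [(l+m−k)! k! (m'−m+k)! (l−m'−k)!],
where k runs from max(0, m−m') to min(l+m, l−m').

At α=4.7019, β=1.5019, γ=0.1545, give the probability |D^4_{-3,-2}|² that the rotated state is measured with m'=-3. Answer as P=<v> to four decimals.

P=0.2113

First d^4_{-3,-2}(β=1.5019), then the phase factors e^{-i(-3)α} and e^{-i(-2)γ}:
With c≡cos(β/2)=0.731041 and s≡sin(β/2)=0.682334, N=[1·5040·2·720]^{1/2}=2693.993318
The bounds max(0,m−m')=1 and min(l+m,l−m')=2 give 2 terms
  k=1: (−1)^0·2693.9933/(720)·0.7310^7·0.6823^1 = +0.284874
  k=2: (−1)^1·2693.9933/(240)·0.7310^5·0.6823^3 = -0.744533
d^4_{-3,-2}(1.5019) = +0.284874 -0.744533 = -0.459659
|D^4_{-3,-2}|² = |d^4_{-3,-2}(β)|² = (-0.459659)² = 0.211287 (the z-rotation phases have unit modulus)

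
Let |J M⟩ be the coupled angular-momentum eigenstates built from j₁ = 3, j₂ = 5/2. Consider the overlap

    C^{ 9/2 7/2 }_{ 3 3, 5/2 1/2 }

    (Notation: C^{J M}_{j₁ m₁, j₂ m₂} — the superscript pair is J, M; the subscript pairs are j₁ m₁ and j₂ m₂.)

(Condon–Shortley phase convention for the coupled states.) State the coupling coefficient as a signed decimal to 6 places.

triangle: 1!·5!·4!/11! = 2880/39916800
(j±m)!: 6!·0!·3!·2!·8!·1! = 348364800
prefactor² = (2J+1)·Δ·N² = 2764800/11
  k=0: +1/(0!·1!·0!·3!·5!·1!) = 1/720
Σ = 1/720  ⇒  CG² = 2764800/11·(1/720)² = 16/33
CG = +√(16/33) = +0.696311

+√(16/33) = +0.696311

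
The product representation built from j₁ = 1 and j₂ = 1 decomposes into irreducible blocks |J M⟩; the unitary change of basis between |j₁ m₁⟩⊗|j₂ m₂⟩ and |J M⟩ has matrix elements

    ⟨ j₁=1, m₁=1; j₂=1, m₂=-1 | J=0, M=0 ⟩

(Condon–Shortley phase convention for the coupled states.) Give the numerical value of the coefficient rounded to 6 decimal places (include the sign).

+0.577350  (= +√(1/3))

√[1·2!0!0!/3! · 2!0!0!2!0!0!] = √(4/3)
  +(−1)^0/∏(0,2,0,0,0,0)! = 1/2  (running 1/2)
⟨..|..⟩ = √(4/3)·(1/2) = +0.577350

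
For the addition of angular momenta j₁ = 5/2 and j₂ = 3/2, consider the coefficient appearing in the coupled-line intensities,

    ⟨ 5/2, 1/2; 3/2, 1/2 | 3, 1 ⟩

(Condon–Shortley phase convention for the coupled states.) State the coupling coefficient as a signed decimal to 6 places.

-0.129099

triangle: 1!×4!×2!/8! = 48/40320
(j±m)!: 3!×2!×2!×1!×4!×2! = 1152
prefactor² = (2J+1)×Δ×N² = 48/5
  k=0: +1/(0!×1!×2!×2!×2!×0!) = 1/8
  k=1: −1/(1!×0!×1!×1!×3!×1!) = -1/6
Σ = -1/24  ⇒  CG² = 48/5×(-1/24)² = 1/60
CG = −√(1/60) = -0.129099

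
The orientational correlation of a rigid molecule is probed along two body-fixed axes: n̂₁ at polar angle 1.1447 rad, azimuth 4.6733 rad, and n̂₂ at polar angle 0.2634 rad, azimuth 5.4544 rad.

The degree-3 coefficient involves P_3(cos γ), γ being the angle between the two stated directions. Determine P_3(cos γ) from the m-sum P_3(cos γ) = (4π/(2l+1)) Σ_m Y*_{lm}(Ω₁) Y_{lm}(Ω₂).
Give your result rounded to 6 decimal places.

-0.394399

Addition theorem: P_3(cos γ) = (4π/7) Σ_m Y*_{lm}(Ω₁) Y_{lm}(Ω₂), m = −3…3:
  [-3]  conj(Y_{3,-3})(Ω₁) = (0.036856, 0.312852) ; Y_{3,-3}(Ω₂) = (-0.005839, 0.004487) ; Δ = (-0.001619, -0.001661)
  [-2]  conj(Y_{3,-2})(Ω₁) = (-0.349176, 0.027354) ; Y_{3,-2}(Ω₂) = (-0.005797, 0.066639) ; Δ = (0.000201, -0.023427)
  [-1]  conj(Y_{3,-1})(Ω₁) = (0.001677, 0.042884) ; Y_{3,-1}(Ω₂) = (0.208177, 0.227073) ; Δ = (-0.009389, 0.009308)
  [+0]  conj(Y_{3,0})(Ω₁) = (-0.330976, -0.000000) ; Y_{3,0}(Ω₂) = (0.598486, 0.000000) ; Δ = (-0.198084, -0.000000)
  [+1]  conj(Y_{3,1})(Ω₁) = (-0.001677, 0.042884) ; Y_{3,1}(Ω₂) = (-0.208177, 0.227073) ; Δ = (-0.009389, -0.009308)
  [+2]  conj(Y_{3,2})(Ω₁) = (-0.349176, -0.027354) ; Y_{3,2}(Ω₂) = (-0.005797, -0.066639) ; Δ = (0.000201, 0.023427)
  [+3]  conj(Y_{3,3})(Ω₁) = (-0.036856, 0.312852) ; Y_{3,3}(Ω₂) = (0.005839, 0.004487) ; Δ = (-0.001619, 0.001661)
Accumulated sum (-0.219697, 0.000000); after 4π/(2l+1) scaling, (-0.394399, 0.000000) ⇒ P_3 = -0.394399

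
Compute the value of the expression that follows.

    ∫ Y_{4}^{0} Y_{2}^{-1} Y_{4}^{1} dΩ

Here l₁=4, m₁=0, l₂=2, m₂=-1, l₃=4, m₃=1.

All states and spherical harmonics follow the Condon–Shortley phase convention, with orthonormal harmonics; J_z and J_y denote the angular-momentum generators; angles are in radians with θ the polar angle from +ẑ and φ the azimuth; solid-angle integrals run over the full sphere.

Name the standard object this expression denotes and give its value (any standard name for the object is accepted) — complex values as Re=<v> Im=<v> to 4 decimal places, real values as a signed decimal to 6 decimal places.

Gaunt coefficient, -0.044869

This is a Gaunt coefficient — the integral of a triple product of spherical harmonics over the sphere.
Rules hold: Σm=0, L=10 even, 2≤4≤6.
N = 9·5·9 = 405
Δ = 2!·6!·2!/11! = 1/13860
Racah Σ t=0..2: t=0:+1/192 t=1:−1/36 t=2:+1/192 = -5/288
⇒ 3j(4 2 4; 0 0 0)² = 20/693, sgn -1
Racah Σ t=0..1: t=0:+1/96 t=1:−1/72 = -1/288
⇒ 3j(4 2 4; 0 -1 1)² = 1/462, sgn +1
4πI² = N·(3j₀)²·(3jₘ)² = 150/5929
I = -1·√(0.0252994/4π) = -0.04486937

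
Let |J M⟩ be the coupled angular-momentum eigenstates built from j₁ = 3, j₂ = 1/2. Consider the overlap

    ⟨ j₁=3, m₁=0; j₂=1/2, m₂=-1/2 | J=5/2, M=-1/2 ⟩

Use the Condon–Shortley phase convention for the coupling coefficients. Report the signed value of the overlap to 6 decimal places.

j₁+j₂−J=1  J+j₁−j₂=5  J−j₁+j₂=0  j₁+j₂+J+1=7
(j₁±m₁, j₂±m₂, J±M) = (3,3,0,1,2,3)
P² = 432/7
sum k=0..0:
  [0] +1/12 = 1/12
S = 1/12
C² = P²·S² = 3/7 ; C = +0.654654

+0.654654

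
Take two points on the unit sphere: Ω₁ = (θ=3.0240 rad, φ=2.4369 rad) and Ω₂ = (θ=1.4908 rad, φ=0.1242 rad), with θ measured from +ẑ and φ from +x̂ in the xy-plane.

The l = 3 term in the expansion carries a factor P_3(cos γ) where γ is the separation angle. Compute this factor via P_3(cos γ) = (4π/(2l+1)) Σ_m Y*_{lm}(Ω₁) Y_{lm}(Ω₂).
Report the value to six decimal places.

Term-by-term m-sum for l=3 (normalisation 4π/7 = 1.795196):
  m=-3: (+0.000348+0.000577i) × (+0.384879-0.150433i) = +0.000221+0.000170i  (running Σ = +0.000221+0.000170i)
  m=-2: (-0.002245+0.013788i) × (+0.078656-0.019950i) = +0.000098+0.001129i  (running Σ = +0.000319+0.001299i)
  m=-1: (-0.113552+0.096558i) × (-0.309459+0.038634i) = +0.031409-0.034268i  (running Σ = +0.031728-0.032969i)
  m=0: (-0.715693-0.000000i) × (-0.088511+0.000000i) = +0.063346+0.000000i  (running Σ = +0.095075-0.032969i)
  m=1: (+0.113552+0.096558i) × (+0.309459+0.038634i) = +0.031409+0.034268i  (running Σ = +0.126484+0.001299i)
  m=2: (-0.002245-0.013788i) × (+0.078656+0.019950i) = +0.000098-0.001129i  (running Σ = +0.126582+0.000170i)
  m=3: (-0.000348+0.000577i) × (-0.384879-0.150433i) = +0.000221-0.000170i  (running Σ = +0.126803-0.000000i)
Σ over m = +0.126803-0.000000i; ×(4π/7) → +0.227637-0.000000i. Real part: 0.227637

0.227637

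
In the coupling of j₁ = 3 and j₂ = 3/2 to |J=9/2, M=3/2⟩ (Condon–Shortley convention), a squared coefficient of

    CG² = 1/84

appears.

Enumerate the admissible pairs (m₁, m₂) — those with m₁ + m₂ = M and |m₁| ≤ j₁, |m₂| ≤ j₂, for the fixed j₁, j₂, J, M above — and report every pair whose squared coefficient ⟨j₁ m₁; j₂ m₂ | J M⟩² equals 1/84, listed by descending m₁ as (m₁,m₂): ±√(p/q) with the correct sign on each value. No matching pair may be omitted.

Admissible pairs with m₁+m₂ = M = 3/2: (0,3/2), (1,1/2), (2,-1/2), (3,-3/2)
  (m₁,m₂)=(3,-3/2): CG² = 1/84, CG = +√(1/84)   ← matches the target
  (m₁,m₂)=(2,-1/2): CG² = 3/14, CG = +√(3/14)
  (m₁,m₂)=(1,1/2): CG² = 15/28, CG = +√(15/28)
  (m₁,m₂)=(0,3/2): CG² = 5/21, CG = +√(5/21)
Pairs with CG² = 1/84: (3,-3/2): +√(1/84)

(3,-3/2): +√(1/84)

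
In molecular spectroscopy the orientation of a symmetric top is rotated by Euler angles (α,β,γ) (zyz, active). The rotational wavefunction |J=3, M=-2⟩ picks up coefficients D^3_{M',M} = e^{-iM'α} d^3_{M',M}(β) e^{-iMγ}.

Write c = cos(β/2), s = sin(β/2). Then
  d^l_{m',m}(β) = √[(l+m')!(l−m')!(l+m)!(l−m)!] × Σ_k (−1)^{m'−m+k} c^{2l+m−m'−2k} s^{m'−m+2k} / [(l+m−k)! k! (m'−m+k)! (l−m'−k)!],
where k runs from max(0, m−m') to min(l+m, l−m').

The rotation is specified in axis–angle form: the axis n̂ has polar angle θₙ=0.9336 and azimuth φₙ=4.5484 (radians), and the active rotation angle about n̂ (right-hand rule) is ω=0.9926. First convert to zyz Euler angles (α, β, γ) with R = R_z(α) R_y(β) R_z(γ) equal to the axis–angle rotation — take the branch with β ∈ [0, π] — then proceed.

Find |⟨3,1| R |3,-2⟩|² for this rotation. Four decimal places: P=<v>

Axis–angle → zyz. n̂ = (sinθₙcosφₙ, sinθₙsinφₙ, cosθₙ) = (-0.131219, -0.792984, +0.594944), ω = 0.9926.
R = I cosω + sinω [n̂]ₓ + (1−cosω) n̂n̂ᵀ gives
  R = [+0.554323, -0.451049, -0.699487; +0.545423, +0.831677, -0.104057; +0.628681, -0.323835, +0.707030]
β = atan2(√(R₁₃²+R₂₃²), R₃₃) = 0.785507; α = atan2(R₂₃, R₁₃) mod 2π = 3.289271; γ = atan2(R₃₂, −R₃₁) mod 2π = 3.617249
First d^3_{1,-2}(β=0.7855), then the phase factors e^{-i(1)α} and e^{-i(-2)γ}:
With c≡cos(β/2)=0.923859 and s≡sin(β/2)=0.382734, N=[24·2·1·120]^{1/2}=75.894664
k∈{0,1} keeps every argument non-negative
  k=0: (−1)^3·75.8947/(12)·0.9239^3·0.3827^3 = -0.279600
  k=1: (−1)^4·75.8947/(24)·0.9239^1·0.3827^5 = +0.023993
d^3_{1,-2}(0.7855) = -0.279600 +0.023993 = -0.255607
|D^3_{1,-2}|² = |d^3_{1,-2}(β)|² = (-0.255607)² = 0.065335 (the z-rotation phases have unit modulus)

P=0.0653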